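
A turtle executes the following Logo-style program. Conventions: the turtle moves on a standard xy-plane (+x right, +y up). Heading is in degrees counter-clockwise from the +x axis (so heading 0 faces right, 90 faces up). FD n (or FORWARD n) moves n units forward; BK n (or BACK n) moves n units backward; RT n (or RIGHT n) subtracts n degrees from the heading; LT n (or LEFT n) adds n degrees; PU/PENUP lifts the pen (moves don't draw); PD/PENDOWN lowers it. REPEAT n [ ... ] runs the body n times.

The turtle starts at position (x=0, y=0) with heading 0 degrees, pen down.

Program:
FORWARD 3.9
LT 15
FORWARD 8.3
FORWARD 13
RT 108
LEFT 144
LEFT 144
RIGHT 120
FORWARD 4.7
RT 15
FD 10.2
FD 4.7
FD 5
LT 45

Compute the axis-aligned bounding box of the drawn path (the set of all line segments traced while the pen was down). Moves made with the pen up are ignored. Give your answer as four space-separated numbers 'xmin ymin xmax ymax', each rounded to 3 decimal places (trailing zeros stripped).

Executing turtle program step by step:
Start: pos=(0,0), heading=0, pen down
FD 3.9: (0,0) -> (3.9,0) [heading=0, draw]
LT 15: heading 0 -> 15
FD 8.3: (3.9,0) -> (11.917,2.148) [heading=15, draw]
FD 13: (11.917,2.148) -> (24.474,5.513) [heading=15, draw]
RT 108: heading 15 -> 267
LT 144: heading 267 -> 51
LT 144: heading 51 -> 195
RT 120: heading 195 -> 75
FD 4.7: (24.474,5.513) -> (25.691,10.053) [heading=75, draw]
RT 15: heading 75 -> 60
FD 10.2: (25.691,10.053) -> (30.791,18.886) [heading=60, draw]
FD 4.7: (30.791,18.886) -> (33.141,22.956) [heading=60, draw]
FD 5: (33.141,22.956) -> (35.641,27.287) [heading=60, draw]
LT 45: heading 60 -> 105
Final: pos=(35.641,27.287), heading=105, 7 segment(s) drawn

Segment endpoints: x in {0, 3.9, 11.917, 24.474, 25.691, 30.791, 33.141, 35.641}, y in {0, 2.148, 5.513, 10.053, 18.886, 22.956, 27.287}
xmin=0, ymin=0, xmax=35.641, ymax=27.287

Answer: 0 0 35.641 27.287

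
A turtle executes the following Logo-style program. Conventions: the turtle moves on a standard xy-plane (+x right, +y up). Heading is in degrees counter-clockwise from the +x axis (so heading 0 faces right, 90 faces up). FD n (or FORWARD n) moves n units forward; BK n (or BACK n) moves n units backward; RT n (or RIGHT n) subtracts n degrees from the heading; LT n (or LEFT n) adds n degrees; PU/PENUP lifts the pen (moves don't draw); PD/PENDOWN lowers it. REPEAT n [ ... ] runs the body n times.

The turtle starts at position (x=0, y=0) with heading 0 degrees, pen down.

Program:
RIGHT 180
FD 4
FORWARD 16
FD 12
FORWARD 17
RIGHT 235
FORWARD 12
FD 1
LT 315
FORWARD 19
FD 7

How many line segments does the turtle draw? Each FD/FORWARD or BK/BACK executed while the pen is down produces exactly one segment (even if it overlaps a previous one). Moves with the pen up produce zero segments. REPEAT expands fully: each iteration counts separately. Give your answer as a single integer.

Answer: 8

Derivation:
Executing turtle program step by step:
Start: pos=(0,0), heading=0, pen down
RT 180: heading 0 -> 180
FD 4: (0,0) -> (-4,0) [heading=180, draw]
FD 16: (-4,0) -> (-20,0) [heading=180, draw]
FD 12: (-20,0) -> (-32,0) [heading=180, draw]
FD 17: (-32,0) -> (-49,0) [heading=180, draw]
RT 235: heading 180 -> 305
FD 12: (-49,0) -> (-42.117,-9.83) [heading=305, draw]
FD 1: (-42.117,-9.83) -> (-41.544,-10.649) [heading=305, draw]
LT 315: heading 305 -> 260
FD 19: (-41.544,-10.649) -> (-44.843,-29.36) [heading=260, draw]
FD 7: (-44.843,-29.36) -> (-46.058,-36.254) [heading=260, draw]
Final: pos=(-46.058,-36.254), heading=260, 8 segment(s) drawn
Segments drawn: 8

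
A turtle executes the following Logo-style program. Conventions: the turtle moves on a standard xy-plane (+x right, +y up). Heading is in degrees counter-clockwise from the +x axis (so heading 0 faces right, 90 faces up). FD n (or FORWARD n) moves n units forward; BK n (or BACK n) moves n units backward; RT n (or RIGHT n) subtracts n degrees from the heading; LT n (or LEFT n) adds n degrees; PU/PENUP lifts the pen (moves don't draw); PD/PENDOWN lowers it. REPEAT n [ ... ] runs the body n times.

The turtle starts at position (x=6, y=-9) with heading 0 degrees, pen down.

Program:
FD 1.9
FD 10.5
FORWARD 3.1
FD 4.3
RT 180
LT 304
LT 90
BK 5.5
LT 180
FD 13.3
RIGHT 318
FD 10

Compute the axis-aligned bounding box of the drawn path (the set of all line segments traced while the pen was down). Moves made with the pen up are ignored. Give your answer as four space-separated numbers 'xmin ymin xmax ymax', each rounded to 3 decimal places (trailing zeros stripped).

Answer: 6 -9 43.805 11.216

Derivation:
Executing turtle program step by step:
Start: pos=(6,-9), heading=0, pen down
FD 1.9: (6,-9) -> (7.9,-9) [heading=0, draw]
FD 10.5: (7.9,-9) -> (18.4,-9) [heading=0, draw]
FD 3.1: (18.4,-9) -> (21.5,-9) [heading=0, draw]
FD 4.3: (21.5,-9) -> (25.8,-9) [heading=0, draw]
RT 180: heading 0 -> 180
LT 304: heading 180 -> 124
LT 90: heading 124 -> 214
BK 5.5: (25.8,-9) -> (30.36,-5.924) [heading=214, draw]
LT 180: heading 214 -> 34
FD 13.3: (30.36,-5.924) -> (41.386,1.513) [heading=34, draw]
RT 318: heading 34 -> 76
FD 10: (41.386,1.513) -> (43.805,11.216) [heading=76, draw]
Final: pos=(43.805,11.216), heading=76, 7 segment(s) drawn

Segment endpoints: x in {6, 7.9, 18.4, 21.5, 25.8, 30.36, 41.386, 43.805}, y in {-9, -5.924, 1.513, 11.216}
xmin=6, ymin=-9, xmax=43.805, ymax=11.216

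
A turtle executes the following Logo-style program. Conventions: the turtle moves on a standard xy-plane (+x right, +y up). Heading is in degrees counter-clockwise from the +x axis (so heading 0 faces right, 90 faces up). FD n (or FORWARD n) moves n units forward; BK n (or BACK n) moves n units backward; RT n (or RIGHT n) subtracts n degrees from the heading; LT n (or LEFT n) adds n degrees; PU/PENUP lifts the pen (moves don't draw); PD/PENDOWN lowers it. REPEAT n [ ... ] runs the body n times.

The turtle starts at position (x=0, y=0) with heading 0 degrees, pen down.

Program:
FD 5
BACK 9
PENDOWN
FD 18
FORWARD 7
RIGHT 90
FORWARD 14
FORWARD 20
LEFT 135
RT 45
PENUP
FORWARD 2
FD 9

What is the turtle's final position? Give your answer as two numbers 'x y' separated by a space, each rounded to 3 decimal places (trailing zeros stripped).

Executing turtle program step by step:
Start: pos=(0,0), heading=0, pen down
FD 5: (0,0) -> (5,0) [heading=0, draw]
BK 9: (5,0) -> (-4,0) [heading=0, draw]
PD: pen down
FD 18: (-4,0) -> (14,0) [heading=0, draw]
FD 7: (14,0) -> (21,0) [heading=0, draw]
RT 90: heading 0 -> 270
FD 14: (21,0) -> (21,-14) [heading=270, draw]
FD 20: (21,-14) -> (21,-34) [heading=270, draw]
LT 135: heading 270 -> 45
RT 45: heading 45 -> 0
PU: pen up
FD 2: (21,-34) -> (23,-34) [heading=0, move]
FD 9: (23,-34) -> (32,-34) [heading=0, move]
Final: pos=(32,-34), heading=0, 6 segment(s) drawn

Answer: 32 -34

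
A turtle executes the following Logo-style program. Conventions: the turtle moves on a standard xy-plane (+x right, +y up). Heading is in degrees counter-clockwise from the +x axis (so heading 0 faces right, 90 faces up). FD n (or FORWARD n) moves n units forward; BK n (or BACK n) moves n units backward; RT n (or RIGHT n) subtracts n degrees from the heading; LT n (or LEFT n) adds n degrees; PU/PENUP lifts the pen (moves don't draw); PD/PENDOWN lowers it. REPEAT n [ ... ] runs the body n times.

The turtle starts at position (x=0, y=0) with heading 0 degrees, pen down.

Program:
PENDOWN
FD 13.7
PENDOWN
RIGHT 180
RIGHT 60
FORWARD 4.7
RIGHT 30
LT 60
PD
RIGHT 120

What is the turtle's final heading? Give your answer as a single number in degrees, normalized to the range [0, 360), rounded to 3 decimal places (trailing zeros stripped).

Answer: 30

Derivation:
Executing turtle program step by step:
Start: pos=(0,0), heading=0, pen down
PD: pen down
FD 13.7: (0,0) -> (13.7,0) [heading=0, draw]
PD: pen down
RT 180: heading 0 -> 180
RT 60: heading 180 -> 120
FD 4.7: (13.7,0) -> (11.35,4.07) [heading=120, draw]
RT 30: heading 120 -> 90
LT 60: heading 90 -> 150
PD: pen down
RT 120: heading 150 -> 30
Final: pos=(11.35,4.07), heading=30, 2 segment(s) drawn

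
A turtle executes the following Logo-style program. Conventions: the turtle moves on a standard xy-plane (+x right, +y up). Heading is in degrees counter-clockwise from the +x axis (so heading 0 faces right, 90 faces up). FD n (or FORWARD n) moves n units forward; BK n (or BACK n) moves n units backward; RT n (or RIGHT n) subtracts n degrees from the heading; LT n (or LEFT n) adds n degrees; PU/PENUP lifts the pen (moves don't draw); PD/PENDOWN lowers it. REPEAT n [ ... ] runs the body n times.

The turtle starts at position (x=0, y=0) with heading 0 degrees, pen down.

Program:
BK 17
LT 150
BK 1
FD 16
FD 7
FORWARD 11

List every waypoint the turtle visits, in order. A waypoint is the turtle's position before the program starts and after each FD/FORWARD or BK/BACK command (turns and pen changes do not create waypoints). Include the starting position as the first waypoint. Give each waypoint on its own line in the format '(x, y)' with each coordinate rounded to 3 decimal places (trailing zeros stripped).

Answer: (0, 0)
(-17, 0)
(-16.134, -0.5)
(-29.99, 7.5)
(-36.053, 11)
(-45.579, 16.5)

Derivation:
Executing turtle program step by step:
Start: pos=(0,0), heading=0, pen down
BK 17: (0,0) -> (-17,0) [heading=0, draw]
LT 150: heading 0 -> 150
BK 1: (-17,0) -> (-16.134,-0.5) [heading=150, draw]
FD 16: (-16.134,-0.5) -> (-29.99,7.5) [heading=150, draw]
FD 7: (-29.99,7.5) -> (-36.053,11) [heading=150, draw]
FD 11: (-36.053,11) -> (-45.579,16.5) [heading=150, draw]
Final: pos=(-45.579,16.5), heading=150, 5 segment(s) drawn
Waypoints (6 total):
(0, 0)
(-17, 0)
(-16.134, -0.5)
(-29.99, 7.5)
(-36.053, 11)
(-45.579, 16.5)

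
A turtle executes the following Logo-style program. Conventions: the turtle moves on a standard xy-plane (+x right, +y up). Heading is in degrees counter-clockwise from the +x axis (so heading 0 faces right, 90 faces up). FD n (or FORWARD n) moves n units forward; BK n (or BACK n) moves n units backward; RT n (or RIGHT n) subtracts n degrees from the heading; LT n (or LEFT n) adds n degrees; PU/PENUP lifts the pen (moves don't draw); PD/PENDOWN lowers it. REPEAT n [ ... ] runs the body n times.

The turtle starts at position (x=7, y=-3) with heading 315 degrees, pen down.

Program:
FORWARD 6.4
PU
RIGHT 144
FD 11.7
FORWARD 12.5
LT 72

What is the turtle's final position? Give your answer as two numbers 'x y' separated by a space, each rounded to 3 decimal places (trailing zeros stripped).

Executing turtle program step by step:
Start: pos=(7,-3), heading=315, pen down
FD 6.4: (7,-3) -> (11.525,-7.525) [heading=315, draw]
PU: pen up
RT 144: heading 315 -> 171
FD 11.7: (11.525,-7.525) -> (-0.03,-5.695) [heading=171, move]
FD 12.5: (-0.03,-5.695) -> (-12.377,-3.74) [heading=171, move]
LT 72: heading 171 -> 243
Final: pos=(-12.377,-3.74), heading=243, 1 segment(s) drawn

Answer: -12.377 -3.74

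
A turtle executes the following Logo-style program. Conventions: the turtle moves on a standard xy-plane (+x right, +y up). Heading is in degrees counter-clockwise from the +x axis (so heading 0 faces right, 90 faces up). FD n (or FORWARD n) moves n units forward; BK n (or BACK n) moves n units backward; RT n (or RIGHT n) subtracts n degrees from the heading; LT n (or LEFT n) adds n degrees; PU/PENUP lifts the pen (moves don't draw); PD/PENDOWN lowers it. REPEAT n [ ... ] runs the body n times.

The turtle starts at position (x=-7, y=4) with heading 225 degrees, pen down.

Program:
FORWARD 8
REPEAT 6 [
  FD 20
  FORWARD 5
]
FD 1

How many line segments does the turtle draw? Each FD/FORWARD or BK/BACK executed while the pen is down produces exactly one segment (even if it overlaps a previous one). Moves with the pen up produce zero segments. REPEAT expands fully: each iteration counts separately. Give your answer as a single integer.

Executing turtle program step by step:
Start: pos=(-7,4), heading=225, pen down
FD 8: (-7,4) -> (-12.657,-1.657) [heading=225, draw]
REPEAT 6 [
  -- iteration 1/6 --
  FD 20: (-12.657,-1.657) -> (-26.799,-15.799) [heading=225, draw]
  FD 5: (-26.799,-15.799) -> (-30.335,-19.335) [heading=225, draw]
  -- iteration 2/6 --
  FD 20: (-30.335,-19.335) -> (-44.477,-33.477) [heading=225, draw]
  FD 5: (-44.477,-33.477) -> (-48.012,-37.012) [heading=225, draw]
  -- iteration 3/6 --
  FD 20: (-48.012,-37.012) -> (-62.154,-51.154) [heading=225, draw]
  FD 5: (-62.154,-51.154) -> (-65.69,-54.69) [heading=225, draw]
  -- iteration 4/6 --
  FD 20: (-65.69,-54.69) -> (-79.832,-68.832) [heading=225, draw]
  FD 5: (-79.832,-68.832) -> (-83.368,-72.368) [heading=225, draw]
  -- iteration 5/6 --
  FD 20: (-83.368,-72.368) -> (-97.51,-86.51) [heading=225, draw]
  FD 5: (-97.51,-86.51) -> (-101.045,-90.045) [heading=225, draw]
  -- iteration 6/6 --
  FD 20: (-101.045,-90.045) -> (-115.187,-104.187) [heading=225, draw]
  FD 5: (-115.187,-104.187) -> (-118.723,-107.723) [heading=225, draw]
]
FD 1: (-118.723,-107.723) -> (-119.43,-108.43) [heading=225, draw]
Final: pos=(-119.43,-108.43), heading=225, 14 segment(s) drawn
Segments drawn: 14

Answer: 14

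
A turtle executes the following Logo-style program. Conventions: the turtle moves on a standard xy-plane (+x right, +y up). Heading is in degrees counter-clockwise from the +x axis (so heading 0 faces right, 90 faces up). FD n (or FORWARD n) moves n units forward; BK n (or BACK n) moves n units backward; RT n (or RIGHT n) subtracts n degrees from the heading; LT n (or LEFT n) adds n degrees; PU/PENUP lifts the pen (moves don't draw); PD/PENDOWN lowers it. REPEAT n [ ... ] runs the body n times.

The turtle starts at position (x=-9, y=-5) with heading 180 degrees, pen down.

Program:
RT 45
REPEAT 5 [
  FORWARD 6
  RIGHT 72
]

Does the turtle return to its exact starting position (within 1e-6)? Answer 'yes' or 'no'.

Executing turtle program step by step:
Start: pos=(-9,-5), heading=180, pen down
RT 45: heading 180 -> 135
REPEAT 5 [
  -- iteration 1/5 --
  FD 6: (-9,-5) -> (-13.243,-0.757) [heading=135, draw]
  RT 72: heading 135 -> 63
  -- iteration 2/5 --
  FD 6: (-13.243,-0.757) -> (-10.519,4.589) [heading=63, draw]
  RT 72: heading 63 -> 351
  -- iteration 3/5 --
  FD 6: (-10.519,4.589) -> (-4.593,3.65) [heading=351, draw]
  RT 72: heading 351 -> 279
  -- iteration 4/5 --
  FD 6: (-4.593,3.65) -> (-3.654,-2.276) [heading=279, draw]
  RT 72: heading 279 -> 207
  -- iteration 5/5 --
  FD 6: (-3.654,-2.276) -> (-9,-5) [heading=207, draw]
  RT 72: heading 207 -> 135
]
Final: pos=(-9,-5), heading=135, 5 segment(s) drawn

Start position: (-9, -5)
Final position: (-9, -5)
Distance = 0; < 1e-6 -> CLOSED

Answer: yes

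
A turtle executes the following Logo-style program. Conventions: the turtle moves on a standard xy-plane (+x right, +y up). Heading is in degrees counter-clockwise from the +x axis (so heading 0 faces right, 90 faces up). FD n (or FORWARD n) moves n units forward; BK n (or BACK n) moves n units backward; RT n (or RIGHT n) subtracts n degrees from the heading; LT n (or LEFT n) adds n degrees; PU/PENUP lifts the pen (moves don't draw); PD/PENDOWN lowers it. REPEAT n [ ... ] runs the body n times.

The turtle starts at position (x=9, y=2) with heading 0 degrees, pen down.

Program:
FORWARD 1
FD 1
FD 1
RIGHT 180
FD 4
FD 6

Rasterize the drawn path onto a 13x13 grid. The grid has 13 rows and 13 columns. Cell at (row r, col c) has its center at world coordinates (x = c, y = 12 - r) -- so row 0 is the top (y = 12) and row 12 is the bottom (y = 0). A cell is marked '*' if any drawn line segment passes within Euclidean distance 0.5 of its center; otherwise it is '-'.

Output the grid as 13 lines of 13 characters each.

Answer: -------------
-------------
-------------
-------------
-------------
-------------
-------------
-------------
-------------
-------------
--***********
-------------
-------------

Derivation:
Segment 0: (9,2) -> (10,2)
Segment 1: (10,2) -> (11,2)
Segment 2: (11,2) -> (12,2)
Segment 3: (12,2) -> (8,2)
Segment 4: (8,2) -> (2,2)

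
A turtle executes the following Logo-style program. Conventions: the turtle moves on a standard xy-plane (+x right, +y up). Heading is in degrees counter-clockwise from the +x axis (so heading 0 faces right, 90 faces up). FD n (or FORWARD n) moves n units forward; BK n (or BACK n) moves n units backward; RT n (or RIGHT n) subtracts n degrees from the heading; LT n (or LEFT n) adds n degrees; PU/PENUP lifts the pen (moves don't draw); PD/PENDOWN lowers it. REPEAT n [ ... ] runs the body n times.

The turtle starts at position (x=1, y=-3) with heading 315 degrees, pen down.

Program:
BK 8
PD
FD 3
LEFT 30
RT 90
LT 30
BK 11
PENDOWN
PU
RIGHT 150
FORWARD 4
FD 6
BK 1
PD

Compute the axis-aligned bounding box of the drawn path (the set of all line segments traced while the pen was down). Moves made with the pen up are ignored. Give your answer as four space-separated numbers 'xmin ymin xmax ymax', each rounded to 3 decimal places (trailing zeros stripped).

Answer: -5.383 -3 1 11.161

Derivation:
Executing turtle program step by step:
Start: pos=(1,-3), heading=315, pen down
BK 8: (1,-3) -> (-4.657,2.657) [heading=315, draw]
PD: pen down
FD 3: (-4.657,2.657) -> (-2.536,0.536) [heading=315, draw]
LT 30: heading 315 -> 345
RT 90: heading 345 -> 255
LT 30: heading 255 -> 285
BK 11: (-2.536,0.536) -> (-5.383,11.161) [heading=285, draw]
PD: pen down
PU: pen up
RT 150: heading 285 -> 135
FD 4: (-5.383,11.161) -> (-8.211,13.989) [heading=135, move]
FD 6: (-8.211,13.989) -> (-12.454,18.232) [heading=135, move]
BK 1: (-12.454,18.232) -> (-11.747,17.525) [heading=135, move]
PD: pen down
Final: pos=(-11.747,17.525), heading=135, 3 segment(s) drawn

Segment endpoints: x in {-5.383, -4.657, -2.536, 1}, y in {-3, 0.536, 2.657, 11.161}
xmin=-5.383, ymin=-3, xmax=1, ymax=11.161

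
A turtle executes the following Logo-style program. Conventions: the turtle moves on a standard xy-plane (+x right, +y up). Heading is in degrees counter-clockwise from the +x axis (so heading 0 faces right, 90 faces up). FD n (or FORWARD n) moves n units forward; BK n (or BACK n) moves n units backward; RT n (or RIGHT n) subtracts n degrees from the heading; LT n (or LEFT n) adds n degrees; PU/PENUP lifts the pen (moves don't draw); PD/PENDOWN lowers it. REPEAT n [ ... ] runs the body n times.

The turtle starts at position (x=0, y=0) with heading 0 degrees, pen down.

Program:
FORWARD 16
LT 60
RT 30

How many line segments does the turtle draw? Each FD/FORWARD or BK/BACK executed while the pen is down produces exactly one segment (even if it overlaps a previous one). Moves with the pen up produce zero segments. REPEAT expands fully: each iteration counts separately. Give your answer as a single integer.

Answer: 1

Derivation:
Executing turtle program step by step:
Start: pos=(0,0), heading=0, pen down
FD 16: (0,0) -> (16,0) [heading=0, draw]
LT 60: heading 0 -> 60
RT 30: heading 60 -> 30
Final: pos=(16,0), heading=30, 1 segment(s) drawn
Segments drawn: 1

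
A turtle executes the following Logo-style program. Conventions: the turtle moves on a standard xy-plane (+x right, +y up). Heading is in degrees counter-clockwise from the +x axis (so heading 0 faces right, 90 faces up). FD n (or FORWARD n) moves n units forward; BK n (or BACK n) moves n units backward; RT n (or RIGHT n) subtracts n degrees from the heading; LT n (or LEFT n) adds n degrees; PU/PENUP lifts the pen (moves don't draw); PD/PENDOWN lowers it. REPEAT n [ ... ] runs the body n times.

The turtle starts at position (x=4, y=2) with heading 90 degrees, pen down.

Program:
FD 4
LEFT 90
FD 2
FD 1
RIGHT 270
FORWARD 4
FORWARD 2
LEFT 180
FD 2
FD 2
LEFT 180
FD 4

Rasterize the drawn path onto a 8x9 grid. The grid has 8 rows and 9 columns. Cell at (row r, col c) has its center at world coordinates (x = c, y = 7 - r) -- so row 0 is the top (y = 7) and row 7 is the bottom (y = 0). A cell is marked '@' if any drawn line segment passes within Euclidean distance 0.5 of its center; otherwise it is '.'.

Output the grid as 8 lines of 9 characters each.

Segment 0: (4,2) -> (4,6)
Segment 1: (4,6) -> (2,6)
Segment 2: (2,6) -> (1,6)
Segment 3: (1,6) -> (1,2)
Segment 4: (1,2) -> (1,0)
Segment 5: (1,0) -> (1,2)
Segment 6: (1,2) -> (1,4)
Segment 7: (1,4) -> (1,0)

Answer: .........
.@@@@....
.@..@....
.@..@....
.@..@....
.@..@....
.@.......
.@.......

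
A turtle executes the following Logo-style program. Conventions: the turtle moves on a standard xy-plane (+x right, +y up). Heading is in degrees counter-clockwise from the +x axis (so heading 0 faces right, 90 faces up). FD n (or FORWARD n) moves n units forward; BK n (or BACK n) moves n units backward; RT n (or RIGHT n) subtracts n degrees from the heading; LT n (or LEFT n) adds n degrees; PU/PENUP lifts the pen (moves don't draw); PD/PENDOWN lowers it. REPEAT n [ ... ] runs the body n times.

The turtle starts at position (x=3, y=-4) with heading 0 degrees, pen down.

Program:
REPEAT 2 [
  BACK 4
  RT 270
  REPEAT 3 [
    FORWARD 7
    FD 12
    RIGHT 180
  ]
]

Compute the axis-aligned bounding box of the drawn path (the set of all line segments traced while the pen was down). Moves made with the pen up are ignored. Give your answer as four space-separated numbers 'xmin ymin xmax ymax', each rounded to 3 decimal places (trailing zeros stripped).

Executing turtle program step by step:
Start: pos=(3,-4), heading=0, pen down
REPEAT 2 [
  -- iteration 1/2 --
  BK 4: (3,-4) -> (-1,-4) [heading=0, draw]
  RT 270: heading 0 -> 90
  REPEAT 3 [
    -- iteration 1/3 --
    FD 7: (-1,-4) -> (-1,3) [heading=90, draw]
    FD 12: (-1,3) -> (-1,15) [heading=90, draw]
    RT 180: heading 90 -> 270
    -- iteration 2/3 --
    FD 7: (-1,15) -> (-1,8) [heading=270, draw]
    FD 12: (-1,8) -> (-1,-4) [heading=270, draw]
    RT 180: heading 270 -> 90
    -- iteration 3/3 --
    FD 7: (-1,-4) -> (-1,3) [heading=90, draw]
    FD 12: (-1,3) -> (-1,15) [heading=90, draw]
    RT 180: heading 90 -> 270
  ]
  -- iteration 2/2 --
  BK 4: (-1,15) -> (-1,19) [heading=270, draw]
  RT 270: heading 270 -> 0
  REPEAT 3 [
    -- iteration 1/3 --
    FD 7: (-1,19) -> (6,19) [heading=0, draw]
    FD 12: (6,19) -> (18,19) [heading=0, draw]
    RT 180: heading 0 -> 180
    -- iteration 2/3 --
    FD 7: (18,19) -> (11,19) [heading=180, draw]
    FD 12: (11,19) -> (-1,19) [heading=180, draw]
    RT 180: heading 180 -> 0
    -- iteration 3/3 --
    FD 7: (-1,19) -> (6,19) [heading=0, draw]
    FD 12: (6,19) -> (18,19) [heading=0, draw]
    RT 180: heading 0 -> 180
  ]
]
Final: pos=(18,19), heading=180, 14 segment(s) drawn

Segment endpoints: x in {-1, -1, -1, -1, -1, -1, -1, -1, 3, 6, 6, 11, 18}, y in {-4, 3, 8, 15, 19, 19, 19, 19}
xmin=-1, ymin=-4, xmax=18, ymax=19

Answer: -1 -4 18 19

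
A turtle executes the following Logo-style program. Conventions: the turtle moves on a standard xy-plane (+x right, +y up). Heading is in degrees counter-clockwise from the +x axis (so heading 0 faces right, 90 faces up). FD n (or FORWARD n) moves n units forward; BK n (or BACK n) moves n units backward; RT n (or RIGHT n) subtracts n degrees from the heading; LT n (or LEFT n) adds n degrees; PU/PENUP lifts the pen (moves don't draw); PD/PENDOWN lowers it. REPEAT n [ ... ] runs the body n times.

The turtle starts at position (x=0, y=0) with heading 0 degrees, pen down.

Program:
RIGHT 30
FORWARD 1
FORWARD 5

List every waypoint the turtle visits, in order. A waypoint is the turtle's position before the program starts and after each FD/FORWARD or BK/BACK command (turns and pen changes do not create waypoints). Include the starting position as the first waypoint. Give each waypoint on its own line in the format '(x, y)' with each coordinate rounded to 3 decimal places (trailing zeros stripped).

Answer: (0, 0)
(0.866, -0.5)
(5.196, -3)

Derivation:
Executing turtle program step by step:
Start: pos=(0,0), heading=0, pen down
RT 30: heading 0 -> 330
FD 1: (0,0) -> (0.866,-0.5) [heading=330, draw]
FD 5: (0.866,-0.5) -> (5.196,-3) [heading=330, draw]
Final: pos=(5.196,-3), heading=330, 2 segment(s) drawn
Waypoints (3 total):
(0, 0)
(0.866, -0.5)
(5.196, -3)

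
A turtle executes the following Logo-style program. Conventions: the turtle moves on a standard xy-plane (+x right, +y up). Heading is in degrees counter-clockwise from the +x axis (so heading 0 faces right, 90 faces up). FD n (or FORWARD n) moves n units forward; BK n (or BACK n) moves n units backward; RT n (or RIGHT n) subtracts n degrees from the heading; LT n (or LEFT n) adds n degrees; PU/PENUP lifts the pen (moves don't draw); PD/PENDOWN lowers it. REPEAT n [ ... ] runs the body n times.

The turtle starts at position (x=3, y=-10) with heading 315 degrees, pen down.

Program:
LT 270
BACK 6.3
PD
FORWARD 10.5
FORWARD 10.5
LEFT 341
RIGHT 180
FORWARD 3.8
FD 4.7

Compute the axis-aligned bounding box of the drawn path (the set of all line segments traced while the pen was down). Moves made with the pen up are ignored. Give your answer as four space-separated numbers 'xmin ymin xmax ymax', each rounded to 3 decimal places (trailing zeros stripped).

Executing turtle program step by step:
Start: pos=(3,-10), heading=315, pen down
LT 270: heading 315 -> 225
BK 6.3: (3,-10) -> (7.455,-5.545) [heading=225, draw]
PD: pen down
FD 10.5: (7.455,-5.545) -> (0.03,-12.97) [heading=225, draw]
FD 10.5: (0.03,-12.97) -> (-7.394,-20.394) [heading=225, draw]
LT 341: heading 225 -> 206
RT 180: heading 206 -> 26
FD 3.8: (-7.394,-20.394) -> (-3.979,-18.729) [heading=26, draw]
FD 4.7: (-3.979,-18.729) -> (0.245,-16.668) [heading=26, draw]
Final: pos=(0.245,-16.668), heading=26, 5 segment(s) drawn

Segment endpoints: x in {-7.394, -3.979, 0.03, 0.245, 3, 7.455}, y in {-20.394, -18.729, -16.668, -12.97, -10, -5.545}
xmin=-7.394, ymin=-20.394, xmax=7.455, ymax=-5.545

Answer: -7.394 -20.394 7.455 -5.545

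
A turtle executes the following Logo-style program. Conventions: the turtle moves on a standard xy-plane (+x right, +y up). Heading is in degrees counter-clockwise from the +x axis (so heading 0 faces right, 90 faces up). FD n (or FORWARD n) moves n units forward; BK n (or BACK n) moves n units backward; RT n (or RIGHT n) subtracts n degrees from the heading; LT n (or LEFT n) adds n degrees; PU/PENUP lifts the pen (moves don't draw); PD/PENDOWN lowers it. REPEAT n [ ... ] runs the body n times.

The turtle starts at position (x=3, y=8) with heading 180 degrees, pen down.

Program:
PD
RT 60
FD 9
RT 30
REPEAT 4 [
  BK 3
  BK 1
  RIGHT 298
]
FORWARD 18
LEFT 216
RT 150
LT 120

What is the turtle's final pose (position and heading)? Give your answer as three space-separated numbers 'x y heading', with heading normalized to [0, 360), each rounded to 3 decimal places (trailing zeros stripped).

Executing turtle program step by step:
Start: pos=(3,8), heading=180, pen down
PD: pen down
RT 60: heading 180 -> 120
FD 9: (3,8) -> (-1.5,15.794) [heading=120, draw]
RT 30: heading 120 -> 90
REPEAT 4 [
  -- iteration 1/4 --
  BK 3: (-1.5,15.794) -> (-1.5,12.794) [heading=90, draw]
  BK 1: (-1.5,12.794) -> (-1.5,11.794) [heading=90, draw]
  RT 298: heading 90 -> 152
  -- iteration 2/4 --
  BK 3: (-1.5,11.794) -> (1.149,10.386) [heading=152, draw]
  BK 1: (1.149,10.386) -> (2.032,9.916) [heading=152, draw]
  RT 298: heading 152 -> 214
  -- iteration 3/4 --
  BK 3: (2.032,9.916) -> (4.519,11.594) [heading=214, draw]
  BK 1: (4.519,11.594) -> (5.348,12.153) [heading=214, draw]
  RT 298: heading 214 -> 276
  -- iteration 4/4 --
  BK 3: (5.348,12.153) -> (5.034,15.137) [heading=276, draw]
  BK 1: (5.034,15.137) -> (4.93,16.131) [heading=276, draw]
  RT 298: heading 276 -> 338
]
FD 18: (4.93,16.131) -> (21.619,9.388) [heading=338, draw]
LT 216: heading 338 -> 194
RT 150: heading 194 -> 44
LT 120: heading 44 -> 164
Final: pos=(21.619,9.388), heading=164, 10 segment(s) drawn

Answer: 21.619 9.388 164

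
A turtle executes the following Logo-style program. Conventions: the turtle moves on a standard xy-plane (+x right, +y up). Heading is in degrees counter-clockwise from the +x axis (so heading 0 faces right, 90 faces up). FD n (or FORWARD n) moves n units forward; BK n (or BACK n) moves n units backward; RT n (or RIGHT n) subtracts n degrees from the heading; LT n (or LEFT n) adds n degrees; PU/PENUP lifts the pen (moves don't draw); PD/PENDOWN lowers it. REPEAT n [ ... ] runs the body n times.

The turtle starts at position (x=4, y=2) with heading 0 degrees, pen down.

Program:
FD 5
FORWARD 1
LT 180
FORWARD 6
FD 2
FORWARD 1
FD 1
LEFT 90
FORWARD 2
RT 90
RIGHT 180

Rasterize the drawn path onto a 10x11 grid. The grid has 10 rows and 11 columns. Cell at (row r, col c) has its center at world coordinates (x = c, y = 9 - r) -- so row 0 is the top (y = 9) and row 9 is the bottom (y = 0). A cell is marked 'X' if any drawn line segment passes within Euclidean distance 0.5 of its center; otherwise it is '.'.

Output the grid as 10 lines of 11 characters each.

Answer: ...........
...........
...........
...........
...........
...........
...........
XXXXXXXXXXX
X..........
X..........

Derivation:
Segment 0: (4,2) -> (9,2)
Segment 1: (9,2) -> (10,2)
Segment 2: (10,2) -> (4,2)
Segment 3: (4,2) -> (2,2)
Segment 4: (2,2) -> (1,2)
Segment 5: (1,2) -> (0,2)
Segment 6: (0,2) -> (-0,0)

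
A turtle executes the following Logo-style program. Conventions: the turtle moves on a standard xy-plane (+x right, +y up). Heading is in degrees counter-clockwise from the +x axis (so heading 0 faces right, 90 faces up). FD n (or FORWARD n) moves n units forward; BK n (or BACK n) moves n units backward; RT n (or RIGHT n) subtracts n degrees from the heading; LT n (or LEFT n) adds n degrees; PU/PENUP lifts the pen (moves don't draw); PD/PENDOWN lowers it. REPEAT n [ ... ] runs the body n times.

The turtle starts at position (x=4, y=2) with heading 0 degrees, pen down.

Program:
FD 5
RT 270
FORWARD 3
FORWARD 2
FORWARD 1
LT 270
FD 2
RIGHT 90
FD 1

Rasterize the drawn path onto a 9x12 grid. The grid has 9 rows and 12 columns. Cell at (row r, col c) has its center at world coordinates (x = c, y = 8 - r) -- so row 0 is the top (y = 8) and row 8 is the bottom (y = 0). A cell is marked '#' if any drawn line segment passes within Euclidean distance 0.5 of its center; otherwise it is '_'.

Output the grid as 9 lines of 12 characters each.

Answer: _________###
_________#_#
_________#__
_________#__
_________#__
_________#__
____######__
____________
____________

Derivation:
Segment 0: (4,2) -> (9,2)
Segment 1: (9,2) -> (9,5)
Segment 2: (9,5) -> (9,7)
Segment 3: (9,7) -> (9,8)
Segment 4: (9,8) -> (11,8)
Segment 5: (11,8) -> (11,7)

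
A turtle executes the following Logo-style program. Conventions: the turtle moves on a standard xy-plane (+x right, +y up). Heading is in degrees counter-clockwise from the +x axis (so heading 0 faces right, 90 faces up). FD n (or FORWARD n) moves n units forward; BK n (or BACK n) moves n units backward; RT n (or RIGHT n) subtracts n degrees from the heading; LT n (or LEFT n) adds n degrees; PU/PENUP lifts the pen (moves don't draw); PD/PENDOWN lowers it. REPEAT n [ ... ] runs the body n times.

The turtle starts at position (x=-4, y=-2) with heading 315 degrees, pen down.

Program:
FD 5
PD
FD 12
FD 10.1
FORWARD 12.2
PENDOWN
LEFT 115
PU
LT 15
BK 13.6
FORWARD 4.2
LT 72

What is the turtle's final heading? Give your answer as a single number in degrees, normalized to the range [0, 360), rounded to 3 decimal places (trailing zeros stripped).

Executing turtle program step by step:
Start: pos=(-4,-2), heading=315, pen down
FD 5: (-4,-2) -> (-0.464,-5.536) [heading=315, draw]
PD: pen down
FD 12: (-0.464,-5.536) -> (8.021,-14.021) [heading=315, draw]
FD 10.1: (8.021,-14.021) -> (15.163,-21.163) [heading=315, draw]
FD 12.2: (15.163,-21.163) -> (23.789,-29.789) [heading=315, draw]
PD: pen down
LT 115: heading 315 -> 70
PU: pen up
LT 15: heading 70 -> 85
BK 13.6: (23.789,-29.789) -> (22.604,-43.338) [heading=85, move]
FD 4.2: (22.604,-43.338) -> (22.97,-39.154) [heading=85, move]
LT 72: heading 85 -> 157
Final: pos=(22.97,-39.154), heading=157, 4 segment(s) drawn

Answer: 157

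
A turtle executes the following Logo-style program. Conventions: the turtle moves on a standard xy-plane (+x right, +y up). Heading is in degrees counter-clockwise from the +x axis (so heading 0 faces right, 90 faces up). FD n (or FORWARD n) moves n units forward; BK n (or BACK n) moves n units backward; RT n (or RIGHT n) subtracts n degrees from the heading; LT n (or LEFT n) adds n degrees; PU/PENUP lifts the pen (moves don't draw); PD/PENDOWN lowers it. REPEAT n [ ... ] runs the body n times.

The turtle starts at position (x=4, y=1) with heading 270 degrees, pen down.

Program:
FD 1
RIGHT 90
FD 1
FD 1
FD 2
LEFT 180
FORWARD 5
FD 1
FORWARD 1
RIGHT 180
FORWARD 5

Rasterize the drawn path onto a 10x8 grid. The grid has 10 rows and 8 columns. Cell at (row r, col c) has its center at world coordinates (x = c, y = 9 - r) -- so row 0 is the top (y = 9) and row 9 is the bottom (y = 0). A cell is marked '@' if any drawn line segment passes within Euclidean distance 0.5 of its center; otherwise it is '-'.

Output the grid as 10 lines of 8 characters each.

Answer: --------
--------
--------
--------
--------
--------
--------
--------
----@---
@@@@@@@@

Derivation:
Segment 0: (4,1) -> (4,0)
Segment 1: (4,0) -> (3,0)
Segment 2: (3,0) -> (2,0)
Segment 3: (2,0) -> (0,0)
Segment 4: (0,0) -> (5,-0)
Segment 5: (5,-0) -> (6,-0)
Segment 6: (6,-0) -> (7,-0)
Segment 7: (7,-0) -> (2,-0)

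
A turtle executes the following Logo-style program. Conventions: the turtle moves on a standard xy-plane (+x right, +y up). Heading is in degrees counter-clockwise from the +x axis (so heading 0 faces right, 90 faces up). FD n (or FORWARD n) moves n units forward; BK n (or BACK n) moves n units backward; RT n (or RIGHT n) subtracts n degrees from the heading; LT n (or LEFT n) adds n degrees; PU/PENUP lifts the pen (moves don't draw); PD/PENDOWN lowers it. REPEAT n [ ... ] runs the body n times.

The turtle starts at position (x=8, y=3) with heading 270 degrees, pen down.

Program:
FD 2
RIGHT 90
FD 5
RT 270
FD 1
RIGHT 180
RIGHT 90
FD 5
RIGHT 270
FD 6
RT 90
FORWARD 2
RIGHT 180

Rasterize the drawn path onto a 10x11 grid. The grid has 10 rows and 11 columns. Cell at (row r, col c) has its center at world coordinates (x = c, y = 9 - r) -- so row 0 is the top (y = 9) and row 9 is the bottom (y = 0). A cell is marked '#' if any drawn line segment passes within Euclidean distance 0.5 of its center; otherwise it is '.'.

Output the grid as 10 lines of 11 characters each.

Segment 0: (8,3) -> (8,1)
Segment 1: (8,1) -> (3,1)
Segment 2: (3,1) -> (3,0)
Segment 3: (3,0) -> (8,0)
Segment 4: (8,0) -> (8,6)
Segment 5: (8,6) -> (10,6)

Answer: ...........
...........
...........
........###
........#..
........#..
........#..
........#..
...######..
...######..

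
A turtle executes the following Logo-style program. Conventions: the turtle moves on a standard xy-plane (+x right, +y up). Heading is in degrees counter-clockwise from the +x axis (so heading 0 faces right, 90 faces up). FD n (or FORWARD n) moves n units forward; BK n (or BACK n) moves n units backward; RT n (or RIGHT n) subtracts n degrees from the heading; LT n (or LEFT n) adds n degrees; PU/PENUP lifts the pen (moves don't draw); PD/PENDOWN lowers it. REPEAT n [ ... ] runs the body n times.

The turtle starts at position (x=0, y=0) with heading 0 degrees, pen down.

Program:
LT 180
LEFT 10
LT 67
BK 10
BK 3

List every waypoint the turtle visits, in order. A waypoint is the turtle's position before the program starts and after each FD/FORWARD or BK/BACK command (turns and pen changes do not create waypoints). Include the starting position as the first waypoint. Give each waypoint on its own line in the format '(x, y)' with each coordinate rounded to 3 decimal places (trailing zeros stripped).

Answer: (0, 0)
(2.25, 9.744)
(2.924, 12.667)

Derivation:
Executing turtle program step by step:
Start: pos=(0,0), heading=0, pen down
LT 180: heading 0 -> 180
LT 10: heading 180 -> 190
LT 67: heading 190 -> 257
BK 10: (0,0) -> (2.25,9.744) [heading=257, draw]
BK 3: (2.25,9.744) -> (2.924,12.667) [heading=257, draw]
Final: pos=(2.924,12.667), heading=257, 2 segment(s) drawn
Waypoints (3 total):
(0, 0)
(2.25, 9.744)
(2.924, 12.667)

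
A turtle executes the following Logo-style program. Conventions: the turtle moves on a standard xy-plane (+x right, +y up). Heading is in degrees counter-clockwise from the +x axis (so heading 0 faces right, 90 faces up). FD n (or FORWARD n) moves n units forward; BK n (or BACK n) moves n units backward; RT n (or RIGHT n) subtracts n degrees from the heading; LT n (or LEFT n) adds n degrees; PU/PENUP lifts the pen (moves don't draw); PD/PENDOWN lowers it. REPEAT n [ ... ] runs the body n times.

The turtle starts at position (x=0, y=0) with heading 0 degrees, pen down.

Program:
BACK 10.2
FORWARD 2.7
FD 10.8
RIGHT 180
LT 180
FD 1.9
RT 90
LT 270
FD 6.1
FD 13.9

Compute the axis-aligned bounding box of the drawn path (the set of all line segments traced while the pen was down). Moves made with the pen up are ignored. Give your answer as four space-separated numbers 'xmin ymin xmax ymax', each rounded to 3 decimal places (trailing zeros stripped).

Answer: -14.8 0 5.2 0

Derivation:
Executing turtle program step by step:
Start: pos=(0,0), heading=0, pen down
BK 10.2: (0,0) -> (-10.2,0) [heading=0, draw]
FD 2.7: (-10.2,0) -> (-7.5,0) [heading=0, draw]
FD 10.8: (-7.5,0) -> (3.3,0) [heading=0, draw]
RT 180: heading 0 -> 180
LT 180: heading 180 -> 0
FD 1.9: (3.3,0) -> (5.2,0) [heading=0, draw]
RT 90: heading 0 -> 270
LT 270: heading 270 -> 180
FD 6.1: (5.2,0) -> (-0.9,0) [heading=180, draw]
FD 13.9: (-0.9,0) -> (-14.8,0) [heading=180, draw]
Final: pos=(-14.8,0), heading=180, 6 segment(s) drawn

Segment endpoints: x in {-14.8, -10.2, -7.5, -0.9, 0, 3.3, 5.2}, y in {0, 0, 0}
xmin=-14.8, ymin=0, xmax=5.2, ymax=0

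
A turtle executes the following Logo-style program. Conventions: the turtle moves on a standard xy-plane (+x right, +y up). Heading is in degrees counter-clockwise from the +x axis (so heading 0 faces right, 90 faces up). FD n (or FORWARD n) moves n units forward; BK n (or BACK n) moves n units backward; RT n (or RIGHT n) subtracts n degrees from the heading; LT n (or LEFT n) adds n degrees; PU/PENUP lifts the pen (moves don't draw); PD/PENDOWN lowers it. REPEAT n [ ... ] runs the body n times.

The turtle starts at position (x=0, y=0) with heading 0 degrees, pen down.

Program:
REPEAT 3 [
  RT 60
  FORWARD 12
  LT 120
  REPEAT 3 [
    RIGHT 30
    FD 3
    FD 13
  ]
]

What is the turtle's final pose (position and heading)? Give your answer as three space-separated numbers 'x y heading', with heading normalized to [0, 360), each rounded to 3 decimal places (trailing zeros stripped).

Executing turtle program step by step:
Start: pos=(0,0), heading=0, pen down
REPEAT 3 [
  -- iteration 1/3 --
  RT 60: heading 0 -> 300
  FD 12: (0,0) -> (6,-10.392) [heading=300, draw]
  LT 120: heading 300 -> 60
  REPEAT 3 [
    -- iteration 1/3 --
    RT 30: heading 60 -> 30
    FD 3: (6,-10.392) -> (8.598,-8.892) [heading=30, draw]
    FD 13: (8.598,-8.892) -> (19.856,-2.392) [heading=30, draw]
    -- iteration 2/3 --
    RT 30: heading 30 -> 0
    FD 3: (19.856,-2.392) -> (22.856,-2.392) [heading=0, draw]
    FD 13: (22.856,-2.392) -> (35.856,-2.392) [heading=0, draw]
    -- iteration 3/3 --
    RT 30: heading 0 -> 330
    FD 3: (35.856,-2.392) -> (38.454,-3.892) [heading=330, draw]
    FD 13: (38.454,-3.892) -> (49.713,-10.392) [heading=330, draw]
  ]
  -- iteration 2/3 --
  RT 60: heading 330 -> 270
  FD 12: (49.713,-10.392) -> (49.713,-22.392) [heading=270, draw]
  LT 120: heading 270 -> 30
  REPEAT 3 [
    -- iteration 1/3 --
    RT 30: heading 30 -> 0
    FD 3: (49.713,-22.392) -> (52.713,-22.392) [heading=0, draw]
    FD 13: (52.713,-22.392) -> (65.713,-22.392) [heading=0, draw]
    -- iteration 2/3 --
    RT 30: heading 0 -> 330
    FD 3: (65.713,-22.392) -> (68.311,-23.892) [heading=330, draw]
    FD 13: (68.311,-23.892) -> (79.569,-30.392) [heading=330, draw]
    -- iteration 3/3 --
    RT 30: heading 330 -> 300
    FD 3: (79.569,-30.392) -> (81.069,-32.99) [heading=300, draw]
    FD 13: (81.069,-32.99) -> (87.569,-44.249) [heading=300, draw]
  ]
  -- iteration 3/3 --
  RT 60: heading 300 -> 240
  FD 12: (87.569,-44.249) -> (81.569,-54.641) [heading=240, draw]
  LT 120: heading 240 -> 0
  REPEAT 3 [
    -- iteration 1/3 --
    RT 30: heading 0 -> 330
    FD 3: (81.569,-54.641) -> (84.167,-56.141) [heading=330, draw]
    FD 13: (84.167,-56.141) -> (95.426,-62.641) [heading=330, draw]
    -- iteration 2/3 --
    RT 30: heading 330 -> 300
    FD 3: (95.426,-62.641) -> (96.926,-65.239) [heading=300, draw]
    FD 13: (96.926,-65.239) -> (103.426,-76.497) [heading=300, draw]
    -- iteration 3/3 --
    RT 30: heading 300 -> 270
    FD 3: (103.426,-76.497) -> (103.426,-79.497) [heading=270, draw]
    FD 13: (103.426,-79.497) -> (103.426,-92.497) [heading=270, draw]
  ]
]
Final: pos=(103.426,-92.497), heading=270, 21 segment(s) drawn

Answer: 103.426 -92.497 270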